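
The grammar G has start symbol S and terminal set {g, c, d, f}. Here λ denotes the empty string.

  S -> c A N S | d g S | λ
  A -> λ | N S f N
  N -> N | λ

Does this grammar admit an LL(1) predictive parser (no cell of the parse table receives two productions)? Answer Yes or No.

No

FIRST(S) = {λ, c, d}
FIRST(A) = {λ, c, d, f}
FIRST(N) = {λ}
FOLLOW(S) = {$, f}
FOLLOW(A) = {$, c, d, f}
FOLLOW(N) = {$, c, d, f}
Cell M[A, c] receives both A -> λ and A -> N S f N — the grammar is not LL(1).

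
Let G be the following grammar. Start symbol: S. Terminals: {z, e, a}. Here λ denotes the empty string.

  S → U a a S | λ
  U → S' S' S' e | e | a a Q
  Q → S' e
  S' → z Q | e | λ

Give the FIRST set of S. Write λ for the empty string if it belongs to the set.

FIRST(S') = {λ, e, z}
FIRST(U) = {a, e, z}  (via S' S' S' e)
FIRST(Q) = {e, z}  (via S' e)
FIRST(S) = {λ, a, e, z}  (via U a a S)

{λ, a, e, z}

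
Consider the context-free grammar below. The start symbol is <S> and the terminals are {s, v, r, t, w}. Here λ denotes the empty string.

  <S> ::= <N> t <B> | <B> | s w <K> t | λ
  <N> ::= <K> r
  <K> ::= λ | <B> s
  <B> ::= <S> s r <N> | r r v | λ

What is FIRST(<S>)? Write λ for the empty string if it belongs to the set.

{λ, r, s}

FIRST(<S>): from <S>::=<N> t <B> we get {r, s}; from <S>::=<B> we get {λ, r, s}; from <S>::=s w <K> t we get {s}; from <S>::=λ we get {λ}. So FIRST(<S>) = {λ, r, s}.
FIRST(<B>): from <B>::=<S> s r <N> we get {r, s}; from <B>::=r r v we get {r}; from <B>::=λ we get {λ}. So FIRST(<B>) = {λ, r, s}.
FIRST(<K>): from <K>::=λ we get {λ}; from <K>::=<B> s we get {r, s}. So FIRST(<K>) = {λ, r, s}.
FIRST(<N>): from <N>::=<K> r we get {r, s}. So FIRST(<N>) = {r, s}.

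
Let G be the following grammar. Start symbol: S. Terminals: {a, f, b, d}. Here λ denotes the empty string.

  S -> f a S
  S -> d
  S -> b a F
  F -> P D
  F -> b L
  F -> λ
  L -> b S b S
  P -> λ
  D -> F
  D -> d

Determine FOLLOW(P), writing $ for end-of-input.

{$, b, d}

FIRST(S) = {b, d, f}
FIRST(L) = {b}
FIRST(P) = {λ}
FIRST(F) = {λ, b, d}  (via P D)
FIRST(D) = {λ, b, d}  (via F)
FOLLOW(S) includes $ since S is the start symbol.
FOLLOW(S): in S->f a S, the suffix after S is empty (adds nothing new); in L->b S b S (occurrence 1), S is followed by b S with FIRST {b}; in L->b S b S (occurrence 2), the suffix after S is empty, so FOLLOW(S) ⊇ FOLLOW(L) = {$, b}. Thus FOLLOW(S) = {$, b}.
FOLLOW(F): in S->b a F, the suffix after F is empty, so FOLLOW(F) ⊇ FOLLOW(S) = {$, b}; in D->F, the suffix after F is empty, so FOLLOW(F) ⊇ FOLLOW(D) = {$, b}. Thus FOLLOW(F) = {$, b}.
FOLLOW(L): in F->b L, the suffix after L is empty, so FOLLOW(L) ⊇ FOLLOW(F) = {$, b}. Thus FOLLOW(L) = {$, b}.
FOLLOW(P): in F->P D, P is followed by D with FIRST {λ, b, d}; in F->P D, the suffix after P is nullable, so FOLLOW(P) ⊇ FOLLOW(F) = {$, b}. Thus FOLLOW(P) = {$, b, d}.
FOLLOW(D): in F->P D, the suffix after D is empty, so FOLLOW(D) ⊇ FOLLOW(F) = {$, b}. Thus FOLLOW(D) = {$, b}.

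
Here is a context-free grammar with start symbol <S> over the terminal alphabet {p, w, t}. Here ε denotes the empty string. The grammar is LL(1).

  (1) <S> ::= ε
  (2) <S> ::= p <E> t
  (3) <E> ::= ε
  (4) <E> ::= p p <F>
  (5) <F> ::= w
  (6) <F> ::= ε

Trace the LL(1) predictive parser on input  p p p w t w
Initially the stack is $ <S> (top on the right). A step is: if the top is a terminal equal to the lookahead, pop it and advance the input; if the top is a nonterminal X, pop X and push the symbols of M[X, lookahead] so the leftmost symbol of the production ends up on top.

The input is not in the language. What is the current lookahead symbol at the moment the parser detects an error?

w

     Stack        Input          Action
  1  $ <S>        p p p w t w $  expand <S> ::= p <E> t
  2  $ t <E> p    p p p w t w $  match p
  3  $ t <E>      p p w t w $    expand <E> ::= p p <F>
  4  $ t <F> p p  p p w t w $    match p
  5  $ t <F> p    p w t w $      match p
  6  $ t <F>      w t w $        expand <F> ::= w
  7  $ t w        w t w $        match w
  8  $ t          t w $          match t
  9  $            w $            error: stack empty but input remains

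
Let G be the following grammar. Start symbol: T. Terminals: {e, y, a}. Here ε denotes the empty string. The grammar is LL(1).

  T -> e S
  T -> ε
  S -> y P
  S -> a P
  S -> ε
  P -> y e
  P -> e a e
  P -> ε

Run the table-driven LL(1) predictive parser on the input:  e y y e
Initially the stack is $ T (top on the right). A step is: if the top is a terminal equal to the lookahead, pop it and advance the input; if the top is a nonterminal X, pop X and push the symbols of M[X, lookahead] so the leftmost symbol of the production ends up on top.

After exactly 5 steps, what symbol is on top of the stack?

step 1: stack=$ T  input=e y y e $  — expand T -> e S
step 2: stack=$ S e  input=e y y e $  — match e
step 3: stack=$ S  input=y y e $  — expand S -> y P
step 4: stack=$ P y  input=y y e $  — match y
step 5: stack=$ P  input=y e $  — expand P -> y e
Stack after step 5: $ e y (top = y).

y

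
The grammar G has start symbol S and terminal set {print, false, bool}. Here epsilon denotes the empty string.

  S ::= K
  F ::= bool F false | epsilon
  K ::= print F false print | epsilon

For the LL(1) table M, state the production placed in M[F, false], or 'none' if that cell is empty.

F ::= epsilon

FIRST(F) = {epsilon, bool}
FIRST(K) = {epsilon, print}
FIRST(S) = {epsilon, print}  (via K)
FOLLOW(S) includes $ since S is the start symbol.
FOLLOW(F): in F::=bool F false, F is followed by false with FIRST {false}; in K::=print F false print, F is followed by false print with FIRST {false}. Thus FOLLOW(F) = {false}.
For F ::= bool F false: FIRST(bool F false) = {bool}, so it goes in M[F, t] for t ∈ {bool}.
For F ::= epsilon: FIRST(epsilon) = {epsilon}, so it goes in M[F, t] for t ∈ {}; since epsilon ∈ FIRST, also for every t ∈ FOLLOW(F) = {false}.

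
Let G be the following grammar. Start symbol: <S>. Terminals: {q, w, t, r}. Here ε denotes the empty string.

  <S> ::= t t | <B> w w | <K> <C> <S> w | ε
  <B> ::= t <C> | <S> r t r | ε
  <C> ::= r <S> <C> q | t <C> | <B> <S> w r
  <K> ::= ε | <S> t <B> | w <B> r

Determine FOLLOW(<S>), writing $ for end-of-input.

FIRST(<S>): from <S>::=t t we get {t}; from <S>::=<B> w w we get {r, t, w}; from <S>::=<K> <C> <S> w we get {r, t, w}; from <S>::=ε we get {ε}. So FIRST(<S>) = {ε, r, t, w}.
FIRST(<B>): from <B>::=t <C> we get {t}; from <B>::=<S> r t r we get {r, t, w}; from <B>::=ε we get {ε}. So FIRST(<B>) = {ε, r, t, w}.
FIRST(<K>): from <K>::=ε we get {ε}; from <K>::=<S> t <B> we get {r, t, w}; from <K>::=w <B> r we get {w}. So FIRST(<K>) = {ε, r, t, w}.
FIRST(<C>): from <C>::=r <S> <C> q we get {r}; from <C>::=t <C> we get {t}; from <C>::=<B> <S> w r we get {r, t, w}. So FIRST(<C>) = {r, t, w}.
FOLLOW(<S>) includes $ since <S> is the start symbol.
FOLLOW(<S>): in <S>::=<K> <C> <S> w, <S> is followed by w with FIRST {w}; in <B>::=<S> r t r, <S> is followed by r t r with FIRST {r}; in <C>::=r <S> <C> q, <S> is followed by <C> q with FIRST {r, t, w}; in <C>::=<B> <S> w r, <S> is followed by w r with FIRST {w}; in <K>::=<S> t <B>, <S> is followed by t <B> with FIRST {t}. Thus FOLLOW(<S>) = {$, r, t, w}.
FOLLOW(<K>): in <S>::=<K> <C> <S> w, <K> is followed by <C> <S> w with FIRST {r, t, w}. Thus FOLLOW(<K>) = {r, t, w}.
FOLLOW(<B>): in <S>::=<B> w w, <B> is followed by w w with FIRST {w}; in <C>::=<B> <S> w r, <B> is followed by <S> w r with FIRST {r, t, w}; in <K>::=<S> t <B>, the suffix after <B> is empty, so FOLLOW(<B>) ⊇ FOLLOW(<K>) = {r, t, w}; in <K>::=w <B> r, <B> is followed by r with FIRST {r}. Thus FOLLOW(<B>) = {r, t, w}.
FOLLOW(<C>): in <S>::=<K> <C> <S> w, <C> is followed by <S> w with FIRST {r, t, w}; in <B>::=t <C>, the suffix after <C> is empty, so FOLLOW(<C>) ⊇ FOLLOW(<B>) = {r, t, w}; in <C>::=r <S> <C> q, <C> is followed by q with FIRST {q}; in <C>::=t <C>, the suffix after <C> is empty (adds nothing new). Thus FOLLOW(<C>) = {q, r, t, w}.

{$, r, t, w}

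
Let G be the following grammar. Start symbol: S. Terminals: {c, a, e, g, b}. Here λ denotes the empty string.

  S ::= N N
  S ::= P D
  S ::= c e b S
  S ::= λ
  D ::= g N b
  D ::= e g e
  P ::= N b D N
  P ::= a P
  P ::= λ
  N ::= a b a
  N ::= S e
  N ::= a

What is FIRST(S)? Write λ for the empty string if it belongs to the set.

{λ, a, c, e, g}

FIRST(D): from D::=g N b we get {g}; from D::=e g e we get {e}. So FIRST(D) = {e, g}.
FIRST(S): from S::=N N we get {a, c, e, g}; from S::=P D we get {a, c, e, g}; from S::=c e b S we get {c}; from S::=λ we get {λ}. So FIRST(S) = {λ, a, c, e, g}.
FIRST(N): from N::=a b a we get {a}; from N::=S e we get {a, c, e, g}; from N::=a we get {a}. So FIRST(N) = {a, c, e, g}.
FIRST(P): from P::=N b D N we get {a, c, e, g}; from P::=a P we get {a}; from P::=λ we get {λ}. So FIRST(P) = {λ, a, c, e, g}.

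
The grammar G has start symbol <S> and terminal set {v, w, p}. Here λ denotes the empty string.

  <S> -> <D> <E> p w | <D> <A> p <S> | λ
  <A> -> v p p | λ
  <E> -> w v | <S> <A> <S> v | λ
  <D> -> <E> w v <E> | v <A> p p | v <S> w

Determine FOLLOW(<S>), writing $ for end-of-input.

FIRST(<A>) = {λ, v}
FIRST(<S>) = {λ, v, w}  (via <D> <E> p w, <D> <A> p <S>)
FIRST(<E>) = {λ, v, w}  (via <S> <A> <S> v)
FIRST(<D>) = {v, w}  (via <E> w v <E>)
FOLLOW(<S>) includes $ since <S> is the start symbol.
FOLLOW(<S>): in <S>-><D> <A> p <S>, the suffix after <S> is empty (adds nothing new); in <E>-><S> <A> <S> v (occurrence 1), <S> is followed by <A> <S> v with FIRST {v, w}; in <E>-><S> <A> <S> v (occurrence 2), <S> is followed by v with FIRST {v}; in <D>->v <S> w, <S> is followed by w with FIRST {w}. Thus FOLLOW(<S>) = {$, v, w}.
FOLLOW(<A>): in <S>-><D> <A> p <S>, <A> is followed by p <S> with FIRST {p}; in <E>-><S> <A> <S> v, <A> is followed by <S> v with FIRST {v, w}; in <D>->v <A> p p, <A> is followed by p p with FIRST {p}. Thus FOLLOW(<A>) = {p, v, w}.
FOLLOW(<D>): in <S>-><D> <E> p w, <D> is followed by <E> p w with FIRST {p, v, w}; in <S>-><D> <A> p <S>, <D> is followed by <A> p <S> with FIRST {p, v}. Thus FOLLOW(<D>) = {p, v, w}.
FOLLOW(<E>): in <S>-><D> <E> p w, <E> is followed by p w with FIRST {p}; in <D>-><E> w v <E> (occurrence 1), <E> is followed by w v <E> with FIRST {w}; in <D>-><E> w v <E> (occurrence 2), the suffix after <E> is empty, so FOLLOW(<E>) ⊇ FOLLOW(<D>) = {p, v, w}. Thus FOLLOW(<E>) = {p, v, w}.

{$, v, w}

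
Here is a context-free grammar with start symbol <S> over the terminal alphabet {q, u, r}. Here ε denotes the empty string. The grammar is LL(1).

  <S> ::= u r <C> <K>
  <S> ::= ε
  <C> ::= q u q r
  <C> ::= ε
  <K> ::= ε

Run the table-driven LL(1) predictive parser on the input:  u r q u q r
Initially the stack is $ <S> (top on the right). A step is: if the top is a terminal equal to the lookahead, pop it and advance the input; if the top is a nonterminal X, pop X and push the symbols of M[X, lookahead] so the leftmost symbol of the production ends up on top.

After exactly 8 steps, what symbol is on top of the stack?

     Stack          Input          Action
  1  $ <S>          u r q u q r $  expand <S> ::= u r <C> <K>
  2  $ <K> <C> r u  u r q u q r $  match u
  3  $ <K> <C> r    r q u q r $    match r
  4  $ <K> <C>      q u q r $      expand <C> ::= q u q r
  5  $ <K> r q u q  q u q r $      match q
  6  $ <K> r q u    u q r $        match u
  7  $ <K> r q      q r $          match q
  8  $ <K> r        r $            match r
Stack after step 8: $ <K> (top = <K>).

<K>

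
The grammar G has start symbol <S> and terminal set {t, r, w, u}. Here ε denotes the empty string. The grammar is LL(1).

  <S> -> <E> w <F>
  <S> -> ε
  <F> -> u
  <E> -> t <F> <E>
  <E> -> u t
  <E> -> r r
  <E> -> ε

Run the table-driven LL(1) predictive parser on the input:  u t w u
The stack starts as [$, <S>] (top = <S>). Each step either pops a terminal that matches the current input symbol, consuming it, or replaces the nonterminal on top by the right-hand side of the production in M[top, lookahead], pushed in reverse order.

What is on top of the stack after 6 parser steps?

u

step 1: stack=$ <S>  input=u t w u $  — expand <S> -> <E> w <F>
step 2: stack=$ <F> w <E>  input=u t w u $  — expand <E> -> u t
step 3: stack=$ <F> w t u  input=u t w u $  — match u
step 4: stack=$ <F> w t  input=t w u $  — match t
step 5: stack=$ <F> w  input=w u $  — match w
step 6: stack=$ <F>  input=u $  — expand <F> -> u
Stack after step 6: $ u (top = u).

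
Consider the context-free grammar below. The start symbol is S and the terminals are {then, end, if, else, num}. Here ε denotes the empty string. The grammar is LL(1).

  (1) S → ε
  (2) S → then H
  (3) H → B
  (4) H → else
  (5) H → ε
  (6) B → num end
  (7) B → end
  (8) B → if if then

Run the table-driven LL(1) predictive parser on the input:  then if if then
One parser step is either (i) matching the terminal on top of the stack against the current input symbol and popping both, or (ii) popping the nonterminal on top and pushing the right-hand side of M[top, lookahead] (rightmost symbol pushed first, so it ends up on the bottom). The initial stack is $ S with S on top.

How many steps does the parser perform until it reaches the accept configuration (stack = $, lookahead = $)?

7

     Stack         Input              Action
  1  $ S           then if if then $  expand S → then H
  2  $ H then      then if if then $  match then
  3  $ H           if if then $       expand H → B
  4  $ B           if if then $       expand B → if if then
  5  $ then if if  if if then $       match if
  6  $ then if     if then $          match if
  7  $ then        then $             match then
Accept reached after 7 steps.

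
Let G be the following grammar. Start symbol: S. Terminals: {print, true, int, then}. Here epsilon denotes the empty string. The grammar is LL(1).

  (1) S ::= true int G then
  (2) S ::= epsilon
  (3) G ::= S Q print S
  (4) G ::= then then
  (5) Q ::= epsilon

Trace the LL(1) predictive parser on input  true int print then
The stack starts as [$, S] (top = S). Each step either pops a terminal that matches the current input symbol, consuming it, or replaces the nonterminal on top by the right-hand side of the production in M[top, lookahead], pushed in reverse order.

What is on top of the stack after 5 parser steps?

step 1: stack=$ S  input=true int print then $  — expand S ::= true int G then
step 2: stack=$ then G int true  input=true int print then $  — match true
step 3: stack=$ then G int  input=int print then $  — match int
step 4: stack=$ then G  input=print then $  — expand G ::= S Q print S
step 5: stack=$ then S print Q S  input=print then $  — expand S ::= epsilon
Stack after step 5: $ then S print Q (top = Q).

Q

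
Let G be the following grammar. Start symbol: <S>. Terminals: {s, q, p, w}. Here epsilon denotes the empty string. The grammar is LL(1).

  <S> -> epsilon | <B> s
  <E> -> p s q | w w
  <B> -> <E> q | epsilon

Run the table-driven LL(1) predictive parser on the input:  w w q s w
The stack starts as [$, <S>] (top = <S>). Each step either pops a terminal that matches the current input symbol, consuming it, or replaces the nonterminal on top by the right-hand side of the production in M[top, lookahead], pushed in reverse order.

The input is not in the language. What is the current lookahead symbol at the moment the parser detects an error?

w

step 1: stack=$ <S>  input=w w q s w $  — expand <S> -> <B> s
step 2: stack=$ s <B>  input=w w q s w $  — expand <B> -> <E> q
step 3: stack=$ s q <E>  input=w w q s w $  — expand <E> -> w w
step 4: stack=$ s q w w  input=w w q s w $  — match w
step 5: stack=$ s q w  input=w q s w $  — match w
step 6: stack=$ s q  input=q s w $  — match q
step 7: stack=$ s  input=s w $  — match s
step 8: stack=$  input=w $  — error: stack empty but input remains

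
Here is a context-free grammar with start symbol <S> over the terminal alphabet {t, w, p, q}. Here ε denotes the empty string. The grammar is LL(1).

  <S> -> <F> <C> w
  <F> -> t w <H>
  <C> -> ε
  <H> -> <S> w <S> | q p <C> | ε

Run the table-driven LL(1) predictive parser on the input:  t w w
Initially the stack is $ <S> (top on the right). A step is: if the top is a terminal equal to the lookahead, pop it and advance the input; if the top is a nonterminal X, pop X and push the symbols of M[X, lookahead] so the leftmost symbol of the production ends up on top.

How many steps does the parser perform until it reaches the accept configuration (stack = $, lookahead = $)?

     Stack            Input    Action
  1  $ <S>            t w w $  expand <S> -> <F> <C> w
  2  $ w <C> <F>      t w w $  expand <F> -> t w <H>
  3  $ w <C> <H> w t  t w w $  match t
  4  $ w <C> <H> w    w w $    match w
  5  $ w <C> <H>      w $      expand <H> -> ε
  6  $ w <C>          w $      expand <C> -> ε
  7  $ w              w $      match w
Accept reached after 7 steps.

7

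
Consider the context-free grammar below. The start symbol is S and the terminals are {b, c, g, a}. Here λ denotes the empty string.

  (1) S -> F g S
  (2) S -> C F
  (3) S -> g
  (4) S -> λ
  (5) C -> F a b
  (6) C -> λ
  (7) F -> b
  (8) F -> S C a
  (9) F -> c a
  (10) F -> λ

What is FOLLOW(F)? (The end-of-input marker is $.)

FIRST(S): from S->F g S we get {a, b, c, g}; from S->C F we get {λ, a, b, c, g}; from S->g we get {g}; from S->λ we get {λ}. So FIRST(S) = {λ, a, b, c, g}.
FIRST(C): from C->F a b we get {a, b, c, g}; from C->λ we get {λ}. So FIRST(C) = {λ, a, b, c, g}.
FIRST(F): from F->b we get {b}; from F->S C a we get {a, b, c, g}; from F->c a we get {c}; from F->λ we get {λ}. So FIRST(F) = {λ, a, b, c, g}.
FOLLOW(S) includes $ since S is the start symbol.
FOLLOW(S): in S->F g S, the suffix after S is empty (adds nothing new); in F->S C a, S is followed by C a with FIRST {a, b, c, g}. Thus FOLLOW(S) = {$, a, b, c, g}.
FOLLOW(C): in S->C F, C is followed by F with FIRST {λ, a, b, c, g}; in S->C F, the suffix after C is nullable, so FOLLOW(C) ⊇ FOLLOW(S) = {$, a, b, c, g}; in F->S C a, C is followed by a with FIRST {a}. Thus FOLLOW(C) = {$, a, b, c, g}.
FOLLOW(F): in S->F g S, F is followed by g S with FIRST {g}; in S->C F, the suffix after F is empty, so FOLLOW(F) ⊇ FOLLOW(S) = {$, a, b, c, g}; in C->F a b, F is followed by a b with FIRST {a}. Thus FOLLOW(F) = {$, a, b, c, g}.

{$, a, b, c, g}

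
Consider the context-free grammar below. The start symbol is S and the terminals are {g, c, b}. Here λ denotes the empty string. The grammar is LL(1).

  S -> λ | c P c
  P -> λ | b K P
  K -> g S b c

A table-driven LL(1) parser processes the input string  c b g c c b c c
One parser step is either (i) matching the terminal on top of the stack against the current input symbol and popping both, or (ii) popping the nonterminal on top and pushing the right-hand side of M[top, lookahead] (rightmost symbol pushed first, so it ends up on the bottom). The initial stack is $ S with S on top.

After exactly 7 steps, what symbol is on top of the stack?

step 1: stack=$ S  input=c b g c c b c c $  — expand S -> c P c
step 2: stack=$ c P c  input=c b g c c b c c $  — match c
step 3: stack=$ c P  input=b g c c b c c $  — expand P -> b K P
step 4: stack=$ c P K b  input=b g c c b c c $  — match b
step 5: stack=$ c P K  input=g c c b c c $  — expand K -> g S b c
step 6: stack=$ c P c b S g  input=g c c b c c $  — match g
step 7: stack=$ c P c b S  input=c c b c c $  — expand S -> c P c
Stack after step 7: $ c P c b c P c (top = c).

c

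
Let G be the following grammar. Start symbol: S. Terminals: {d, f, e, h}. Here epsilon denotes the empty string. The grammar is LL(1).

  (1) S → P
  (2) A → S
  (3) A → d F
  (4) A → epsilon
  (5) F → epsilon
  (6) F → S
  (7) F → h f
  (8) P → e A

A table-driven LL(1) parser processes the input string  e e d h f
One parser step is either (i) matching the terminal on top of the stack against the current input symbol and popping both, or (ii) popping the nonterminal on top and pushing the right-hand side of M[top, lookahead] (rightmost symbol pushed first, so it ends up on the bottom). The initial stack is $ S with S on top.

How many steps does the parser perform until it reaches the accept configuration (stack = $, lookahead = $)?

step 1: stack=$ S  input=e e d h f $  — expand S → P
step 2: stack=$ P  input=e e d h f $  — expand P → e A
step 3: stack=$ A e  input=e e d h f $  — match e
step 4: stack=$ A  input=e d h f $  — expand A → S
step 5: stack=$ S  input=e d h f $  — expand S → P
step 6: stack=$ P  input=e d h f $  — expand P → e A
step 7: stack=$ A e  input=e d h f $  — match e
step 8: stack=$ A  input=d h f $  — expand A → d F
step 9: stack=$ F d  input=d h f $  — match d
step 10: stack=$ F  input=h f $  — expand F → h f
step 11: stack=$ f h  input=h f $  — match h
step 12: stack=$ f  input=f $  — match f
Accept reached after 12 steps.

12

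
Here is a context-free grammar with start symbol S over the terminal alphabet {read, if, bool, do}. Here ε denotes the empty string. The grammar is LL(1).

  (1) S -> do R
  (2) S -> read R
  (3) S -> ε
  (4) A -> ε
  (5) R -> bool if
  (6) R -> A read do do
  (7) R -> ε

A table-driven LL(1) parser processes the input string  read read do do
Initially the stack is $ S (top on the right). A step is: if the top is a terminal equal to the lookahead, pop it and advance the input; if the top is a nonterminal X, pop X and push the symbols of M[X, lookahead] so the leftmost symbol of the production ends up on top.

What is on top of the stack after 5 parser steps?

do

     Stack           Input              Action
  1  $ S             read read do do $  expand S -> read R
  2  $ R read        read read do do $  match read
  3  $ R             read do do $       expand R -> A read do do
  4  $ do do read A  read do do $       expand A -> ε
  5  $ do do read    read do do $       match read
Stack after step 5: $ do do (top = do).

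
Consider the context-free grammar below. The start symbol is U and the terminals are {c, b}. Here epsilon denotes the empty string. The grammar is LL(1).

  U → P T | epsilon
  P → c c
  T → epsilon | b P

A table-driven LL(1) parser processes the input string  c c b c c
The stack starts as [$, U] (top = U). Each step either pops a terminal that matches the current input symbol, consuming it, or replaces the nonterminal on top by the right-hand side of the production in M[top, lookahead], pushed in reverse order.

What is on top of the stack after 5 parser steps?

step 1: stack=$ U  input=c c b c c $  — expand U → P T
step 2: stack=$ T P  input=c c b c c $  — expand P → c c
step 3: stack=$ T c c  input=c c b c c $  — match c
step 4: stack=$ T c  input=c b c c $  — match c
step 5: stack=$ T  input=b c c $  — expand T → b P
Stack after step 5: $ P b (top = b).

b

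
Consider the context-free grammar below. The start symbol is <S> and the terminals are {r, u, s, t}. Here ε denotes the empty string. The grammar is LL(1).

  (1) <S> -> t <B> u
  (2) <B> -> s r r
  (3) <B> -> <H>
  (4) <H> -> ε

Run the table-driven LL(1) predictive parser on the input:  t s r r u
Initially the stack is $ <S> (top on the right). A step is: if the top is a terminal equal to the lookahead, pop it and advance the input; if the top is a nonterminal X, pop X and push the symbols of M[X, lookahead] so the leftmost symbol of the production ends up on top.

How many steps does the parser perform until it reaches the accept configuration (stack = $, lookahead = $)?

7

step 1: stack=$ <S>  input=t s r r u $  — expand <S> -> t <B> u
step 2: stack=$ u <B> t  input=t s r r u $  — match t
step 3: stack=$ u <B>  input=s r r u $  — expand <B> -> s r r
step 4: stack=$ u r r s  input=s r r u $  — match s
step 5: stack=$ u r r  input=r r u $  — match r
step 6: stack=$ u r  input=r u $  — match r
step 7: stack=$ u  input=u $  — match u
Accept reached after 7 steps.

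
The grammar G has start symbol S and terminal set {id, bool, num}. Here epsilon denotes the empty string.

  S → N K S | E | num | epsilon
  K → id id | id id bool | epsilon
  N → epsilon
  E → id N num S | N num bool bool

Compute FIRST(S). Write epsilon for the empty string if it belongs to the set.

FIRST(K) = {epsilon, id}
FIRST(N) = {epsilon}
FIRST(E) = {id, num}  (via N num bool bool)
FIRST(S) = {epsilon, id, num}  (via N K S, E)

{epsilon, id, num}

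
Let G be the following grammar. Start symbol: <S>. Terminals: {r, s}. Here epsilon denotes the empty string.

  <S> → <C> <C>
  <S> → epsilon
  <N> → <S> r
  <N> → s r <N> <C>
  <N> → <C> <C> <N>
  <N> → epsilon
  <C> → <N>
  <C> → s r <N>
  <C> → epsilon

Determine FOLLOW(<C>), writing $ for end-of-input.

FIRST(<S>) = {epsilon, r, s}  (via <C> <C>)
FIRST(<N>) = {epsilon, r, s}  (via <S> r, <C> <C> <N>)
FIRST(<C>) = {epsilon, r, s}  (via <N>)
FOLLOW(<S>) includes $ since <S> is the start symbol.
FOLLOW(<S>): in <N>→<S> r, <S> is followed by r with FIRST {r}. Thus FOLLOW(<S>) = {$, r}.
FOLLOW(<N>): in <N>→s r <N> <C>, <N> is followed by <C> with FIRST {epsilon, r, s}; in <N>→s r <N> <C>, the suffix after <N> is nullable (adds nothing new); in <N>→<C> <C> <N>, the suffix after <N> is empty (adds nothing new); in <C>→<N>, the suffix after <N> is empty, so FOLLOW(<N>) ⊇ FOLLOW(<C>) = {$, r, s}; in <C>→s r <N>, the suffix after <N> is empty, so FOLLOW(<N>) ⊇ FOLLOW(<C>) = {$, r, s}. Thus FOLLOW(<N>) = {$, r, s}.
FOLLOW(<C>): in <S>→<C> <C> (occurrence 1), <C> is followed by <C> with FIRST {epsilon, r, s}; in <S>→<C> <C> (occurrence 1), the suffix after <C> is nullable, so FOLLOW(<C>) ⊇ FOLLOW(<S>) = {$, r}; in <S>→<C> <C> (occurrence 2), the suffix after <C> is empty, so FOLLOW(<C>) ⊇ FOLLOW(<S>) = {$, r}; in <N>→s r <N> <C>, the suffix after <C> is empty, so FOLLOW(<C>) ⊇ FOLLOW(<N>) = {$, r, s}; in <N>→<C> <C> <N> (occurrence 1), <C> is followed by <C> <N> with FIRST {epsilon, r, s}; in <N>→<C> <C> <N> (occurrence 1), the suffix after <C> is nullable, so FOLLOW(<C>) ⊇ FOLLOW(<N>) = {$, r, s}; in <N>→<C> <C> <N> (occurrence 2), <C> is followed by <N> with FIRST {epsilon, r, s}; in <N>→<C> <C> <N> (occurrence 2), the suffix after <C> is nullable, so FOLLOW(<C>) ⊇ FOLLOW(<N>) = {$, r, s}. Thus FOLLOW(<C>) = {$, r, s}.

{$, r, s}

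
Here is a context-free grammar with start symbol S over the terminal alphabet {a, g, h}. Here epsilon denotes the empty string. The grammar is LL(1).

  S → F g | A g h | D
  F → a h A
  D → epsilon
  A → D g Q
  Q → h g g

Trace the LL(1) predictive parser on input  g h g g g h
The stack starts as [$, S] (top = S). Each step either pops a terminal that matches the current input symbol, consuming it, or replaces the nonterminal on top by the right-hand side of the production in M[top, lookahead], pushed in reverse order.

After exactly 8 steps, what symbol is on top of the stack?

step 1: stack=$ S  input=g h g g g h $  — expand S → A g h
step 2: stack=$ h g A  input=g h g g g h $  — expand A → D g Q
step 3: stack=$ h g Q g D  input=g h g g g h $  — expand D → epsilon
step 4: stack=$ h g Q g  input=g h g g g h $  — match g
step 5: stack=$ h g Q  input=h g g g h $  — expand Q → h g g
step 6: stack=$ h g g g h  input=h g g g h $  — match h
step 7: stack=$ h g g g  input=g g g h $  — match g
step 8: stack=$ h g g  input=g g h $  — match g
Stack after step 8: $ h g (top = g).

g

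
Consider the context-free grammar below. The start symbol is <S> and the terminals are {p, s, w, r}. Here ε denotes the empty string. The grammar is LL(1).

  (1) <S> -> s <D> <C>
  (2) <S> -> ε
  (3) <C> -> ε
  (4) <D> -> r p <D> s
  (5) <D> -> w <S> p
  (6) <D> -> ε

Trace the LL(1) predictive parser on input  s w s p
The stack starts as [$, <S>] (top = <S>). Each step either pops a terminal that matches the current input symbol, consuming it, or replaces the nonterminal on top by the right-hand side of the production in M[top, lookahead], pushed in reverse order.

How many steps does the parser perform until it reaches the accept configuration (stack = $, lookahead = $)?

10

      Stack              Input      Action
   1  $ <S>              s w s p $  expand <S> -> s <D> <C>
   2  $ <C> <D> s        s w s p $  match s
   3  $ <C> <D>          w s p $    expand <D> -> w <S> p
   4  $ <C> p <S> w      w s p $    match w
   5  $ <C> p <S>        s p $      expand <S> -> s <D> <C>
   6  $ <C> p <C> <D> s  s p $      match s
   7  $ <C> p <C> <D>    p $        expand <D> -> ε
   8  $ <C> p <C>        p $        expand <C> -> ε
   9  $ <C> p            p $        match p
  10  $ <C>              $          expand <C> -> ε
Accept reached after 10 steps.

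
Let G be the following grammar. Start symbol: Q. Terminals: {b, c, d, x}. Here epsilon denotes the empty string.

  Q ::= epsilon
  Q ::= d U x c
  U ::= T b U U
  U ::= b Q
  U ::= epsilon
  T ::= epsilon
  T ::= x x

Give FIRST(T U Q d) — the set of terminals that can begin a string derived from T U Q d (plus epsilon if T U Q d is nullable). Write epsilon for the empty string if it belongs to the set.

{b, d, x}

FIRST(Q) = {epsilon, d}
FIRST(T) = {epsilon, x}
FIRST(U) = {epsilon, b, x}  (via T b U U)
FIRST(T U Q d): take FIRST of each symbol in turn, carrying on past any symbol whose FIRST contains epsilon; result {b, d, x}.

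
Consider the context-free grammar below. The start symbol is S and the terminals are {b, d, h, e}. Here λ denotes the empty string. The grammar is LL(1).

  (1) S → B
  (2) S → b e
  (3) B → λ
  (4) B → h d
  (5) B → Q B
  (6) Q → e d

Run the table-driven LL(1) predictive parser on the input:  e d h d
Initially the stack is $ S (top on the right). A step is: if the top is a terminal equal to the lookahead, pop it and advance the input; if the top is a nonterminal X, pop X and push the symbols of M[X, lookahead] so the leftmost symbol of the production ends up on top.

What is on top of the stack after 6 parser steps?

     Stack    Input      Action
  1  $ S      e d h d $  expand S → B
  2  $ B      e d h d $  expand B → Q B
  3  $ B Q    e d h d $  expand Q → e d
  4  $ B d e  e d h d $  match e
  5  $ B d    d h d $    match d
  6  $ B      h d $      expand B → h d
Stack after step 6: $ d h (top = h).

h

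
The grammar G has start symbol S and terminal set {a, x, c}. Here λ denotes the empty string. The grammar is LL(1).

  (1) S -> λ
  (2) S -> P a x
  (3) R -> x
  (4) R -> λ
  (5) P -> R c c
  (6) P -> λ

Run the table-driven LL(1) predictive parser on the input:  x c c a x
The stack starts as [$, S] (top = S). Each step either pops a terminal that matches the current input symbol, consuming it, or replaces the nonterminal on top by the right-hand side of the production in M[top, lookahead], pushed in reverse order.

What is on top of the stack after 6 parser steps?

     Stack        Input        Action
  1  $ S          x c c a x $  expand S -> P a x
  2  $ x a P      x c c a x $  expand P -> R c c
  3  $ x a c c R  x c c a x $  expand R -> x
  4  $ x a c c x  x c c a x $  match x
  5  $ x a c c    c c a x $    match c
  6  $ x a c      c a x $      match c
Stack after step 6: $ x a (top = a).

a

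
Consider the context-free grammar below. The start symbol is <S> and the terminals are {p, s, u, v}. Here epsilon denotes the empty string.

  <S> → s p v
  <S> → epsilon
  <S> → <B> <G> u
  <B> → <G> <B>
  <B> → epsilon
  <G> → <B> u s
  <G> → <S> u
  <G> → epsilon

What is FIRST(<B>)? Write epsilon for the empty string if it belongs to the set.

{epsilon, s, u}

FIRST(<S>): from <S>→s p v we get {s}; from <S>→epsilon we get {epsilon}; from <S>→<B> <G> u we get {s, u}. So FIRST(<S>) = {epsilon, s, u}.
FIRST(<B>): from <B>→<G> <B> we get {epsilon, s, u}; from <B>→epsilon we get {epsilon}. So FIRST(<B>) = {epsilon, s, u}.
FIRST(<G>): from <G>→<B> u s we get {s, u}; from <G>→<S> u we get {s, u}; from <G>→epsilon we get {epsilon}. So FIRST(<G>) = {epsilon, s, u}.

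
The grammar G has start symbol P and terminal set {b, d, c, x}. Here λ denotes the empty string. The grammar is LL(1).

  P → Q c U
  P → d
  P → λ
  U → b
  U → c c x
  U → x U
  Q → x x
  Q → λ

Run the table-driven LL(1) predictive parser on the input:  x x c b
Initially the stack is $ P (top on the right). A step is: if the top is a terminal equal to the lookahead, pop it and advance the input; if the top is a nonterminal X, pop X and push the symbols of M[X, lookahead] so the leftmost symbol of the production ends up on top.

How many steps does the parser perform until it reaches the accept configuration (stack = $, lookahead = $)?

step 1: stack=$ P  input=x x c b $  — expand P → Q c U
step 2: stack=$ U c Q  input=x x c b $  — expand Q → x x
step 3: stack=$ U c x x  input=x x c b $  — match x
step 4: stack=$ U c x  input=x c b $  — match x
step 5: stack=$ U c  input=c b $  — match c
step 6: stack=$ U  input=b $  — expand U → b
step 7: stack=$ b  input=b $  — match b
Accept reached after 7 steps.

7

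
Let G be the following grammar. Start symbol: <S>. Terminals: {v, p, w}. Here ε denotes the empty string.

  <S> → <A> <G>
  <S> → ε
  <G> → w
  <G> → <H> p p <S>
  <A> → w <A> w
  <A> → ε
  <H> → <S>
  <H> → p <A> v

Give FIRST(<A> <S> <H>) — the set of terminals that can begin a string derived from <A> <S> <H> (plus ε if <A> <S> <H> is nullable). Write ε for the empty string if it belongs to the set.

{ε, p, w}

FIRST(<A>) = {ε, w}
FIRST(<S>) = {ε, p, w}  (via <A> <G>)
FIRST(<H>) = {ε, p, w}  (via <S>)
FIRST(<G>) = {p, w}  (via <H> p p <S>)
FIRST(<A> <S> <H>): take FIRST of each symbol in turn, carrying on past any symbol whose FIRST contains ε; result {ε, p, w}.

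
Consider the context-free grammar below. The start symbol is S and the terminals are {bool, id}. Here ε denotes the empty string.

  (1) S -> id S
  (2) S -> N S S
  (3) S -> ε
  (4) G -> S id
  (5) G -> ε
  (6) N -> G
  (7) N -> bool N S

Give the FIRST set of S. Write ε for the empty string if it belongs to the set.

FIRST(S) = {ε, bool, id}  (via N S S)
FIRST(G) = {ε, bool, id}  (via S id)
FIRST(N) = {ε, bool, id}  (via G)

{ε, bool, id}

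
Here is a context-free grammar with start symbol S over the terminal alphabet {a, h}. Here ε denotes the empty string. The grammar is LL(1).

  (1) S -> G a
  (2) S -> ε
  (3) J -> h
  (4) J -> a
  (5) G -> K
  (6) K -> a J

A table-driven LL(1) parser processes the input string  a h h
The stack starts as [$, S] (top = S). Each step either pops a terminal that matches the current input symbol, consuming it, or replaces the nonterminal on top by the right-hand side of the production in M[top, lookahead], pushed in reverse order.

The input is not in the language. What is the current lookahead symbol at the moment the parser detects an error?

     Stack    Input    Action
  1  $ S      a h h $  expand S -> G a
  2  $ a G    a h h $  expand G -> K
  3  $ a K    a h h $  expand K -> a J
  4  $ a J a  a h h $  match a
  5  $ a J    h h $    expand J -> h
  6  $ a h    h h $    match h
  7  $ a      h $      error: top is terminal a but lookahead is h

h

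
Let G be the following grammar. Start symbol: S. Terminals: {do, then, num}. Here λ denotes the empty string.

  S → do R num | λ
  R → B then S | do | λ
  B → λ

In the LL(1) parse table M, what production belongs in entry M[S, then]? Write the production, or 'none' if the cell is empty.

none

FIRST(S): from S→do R num we get {do}; from S→λ we get {λ}. So FIRST(S) = {λ, do}.
FIRST(B): from B→λ we get {λ}. So FIRST(B) = {λ}.
FIRST(R): from R→B then S we get {then}; from R→do we get {do}; from R→λ we get {λ}. So FIRST(R) = {λ, do, then}.
FOLLOW(S) includes $ since S is the start symbol.
FOLLOW(R): in S→do R num, R is followed by num with FIRST {num}. Thus FOLLOW(R) = {num}.
FOLLOW(S): in R→B then S, the suffix after S is empty, so FOLLOW(S) ⊇ FOLLOW(R) = {num}. Thus FOLLOW(S) = {$, num}.
For S → do R num: FIRST(do R num) = {do}, so it goes in M[S, t] for t ∈ {do}.
For S → λ: FIRST(λ) = {λ}, so it goes in M[S, t] for t ∈ {}; since λ ∈ FIRST, also for every t ∈ FOLLOW(S) = {$, num}.
None of these place a production in M[S, then].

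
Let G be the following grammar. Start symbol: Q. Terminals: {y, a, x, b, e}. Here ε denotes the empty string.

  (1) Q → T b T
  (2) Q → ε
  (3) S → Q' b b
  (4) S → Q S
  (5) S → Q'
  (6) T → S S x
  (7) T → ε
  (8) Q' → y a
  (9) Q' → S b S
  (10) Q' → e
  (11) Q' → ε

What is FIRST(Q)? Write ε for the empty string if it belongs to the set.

{ε, b, e, x, y}

FIRST(Q): from Q→T b T we get {b, e, x, y}; from Q→ε we get {ε}. So FIRST(Q) = {ε, b, e, x, y}.
FIRST(S): from S→Q' b b we get {b, e, x, y}; from S→Q S we get {ε, b, e, x, y}; from S→Q' we get {ε, b, e, x, y}. So FIRST(S) = {ε, b, e, x, y}.
FIRST(T): from T→S S x we get {b, e, x, y}; from T→ε we get {ε}. So FIRST(T) = {ε, b, e, x, y}.
FIRST(Q'): from Q'→y a we get {y}; from Q'→S b S we get {b, e, x, y}; from Q'→e we get {e}; from Q'→ε we get {ε}. So FIRST(Q') = {ε, b, e, x, y}.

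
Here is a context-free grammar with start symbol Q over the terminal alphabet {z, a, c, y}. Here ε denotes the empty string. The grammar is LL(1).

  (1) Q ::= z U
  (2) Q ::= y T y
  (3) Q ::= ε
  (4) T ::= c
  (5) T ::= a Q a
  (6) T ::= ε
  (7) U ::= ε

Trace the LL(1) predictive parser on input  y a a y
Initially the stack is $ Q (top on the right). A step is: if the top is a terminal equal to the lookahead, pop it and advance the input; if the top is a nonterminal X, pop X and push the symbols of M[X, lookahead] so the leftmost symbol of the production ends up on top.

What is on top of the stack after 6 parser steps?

     Stack      Input      Action
  1  $ Q        y a a y $  expand Q ::= y T y
  2  $ y T y    y a a y $  match y
  3  $ y T      a a y $    expand T ::= a Q a
  4  $ y a Q a  a a y $    match a
  5  $ y a Q    a y $      expand Q ::= ε
  6  $ y a      a y $      match a
Stack after step 6: $ y (top = y).

y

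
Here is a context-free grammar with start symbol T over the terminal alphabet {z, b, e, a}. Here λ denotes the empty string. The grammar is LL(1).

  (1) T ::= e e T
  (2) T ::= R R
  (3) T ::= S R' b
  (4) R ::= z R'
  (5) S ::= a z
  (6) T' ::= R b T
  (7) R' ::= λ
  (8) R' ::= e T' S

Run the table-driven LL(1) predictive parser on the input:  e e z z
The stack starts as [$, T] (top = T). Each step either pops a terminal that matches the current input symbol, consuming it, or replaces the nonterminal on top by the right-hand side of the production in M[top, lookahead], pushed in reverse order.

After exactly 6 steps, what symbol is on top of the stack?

     Stack     Input      Action
  1  $ T       e e z z $  expand T ::= e e T
  2  $ T e e   e e z z $  match e
  3  $ T e     e z z $    match e
  4  $ T       z z $      expand T ::= R R
  5  $ R R     z z $      expand R ::= z R'
  6  $ R R' z  z z $      match z
Stack after step 6: $ R R' (top = R').

R'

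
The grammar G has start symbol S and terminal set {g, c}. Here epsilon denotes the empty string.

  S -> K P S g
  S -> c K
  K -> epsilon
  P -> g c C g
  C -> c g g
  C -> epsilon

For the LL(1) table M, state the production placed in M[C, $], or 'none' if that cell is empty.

FIRST(K) = {epsilon}
FIRST(P) = {g}
FIRST(C) = {epsilon, c}
FIRST(S) = {c, g}  (via K P S g)
FOLLOW(S) includes $ since S is the start symbol.
FOLLOW(C): in P->g c C g, C is followed by g with FIRST {g}. Thus FOLLOW(C) = {g}.
For C -> c g g: FIRST(c g g) = {c}, so it goes in M[C, t] for t ∈ {c}.
For C -> epsilon: FIRST(epsilon) = {epsilon}, so it goes in M[C, t] for t ∈ {}; since epsilon ∈ FIRST, also for every t ∈ FOLLOW(C) = {g}.
None of these place a production in M[C, $].

none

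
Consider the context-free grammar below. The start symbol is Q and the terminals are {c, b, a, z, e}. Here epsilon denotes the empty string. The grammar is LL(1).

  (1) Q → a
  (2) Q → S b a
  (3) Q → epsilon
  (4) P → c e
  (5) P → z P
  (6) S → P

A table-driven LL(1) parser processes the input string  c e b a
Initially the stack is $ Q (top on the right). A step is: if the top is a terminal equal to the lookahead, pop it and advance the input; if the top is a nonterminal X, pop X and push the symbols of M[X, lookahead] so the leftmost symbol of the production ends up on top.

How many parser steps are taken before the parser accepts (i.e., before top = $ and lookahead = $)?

7

     Stack      Input      Action
  1  $ Q        c e b a $  expand Q → S b a
  2  $ a b S    c e b a $  expand S → P
  3  $ a b P    c e b a $  expand P → c e
  4  $ a b e c  c e b a $  match c
  5  $ a b e    e b a $    match e
  6  $ a b      b a $      match b
  7  $ a        a $        match a
Accept reached after 7 steps.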